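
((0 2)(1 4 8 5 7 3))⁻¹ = (0 2)(1 3 7 5 8 4)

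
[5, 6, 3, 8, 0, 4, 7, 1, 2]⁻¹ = [4, 7, 8, 2, 5, 0, 1, 6, 3]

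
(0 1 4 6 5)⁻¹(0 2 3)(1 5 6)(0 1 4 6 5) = (0 5 4)(1 2 3)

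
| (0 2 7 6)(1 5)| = 4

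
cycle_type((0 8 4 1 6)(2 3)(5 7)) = 2^2.5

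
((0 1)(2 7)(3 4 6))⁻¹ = (0 1)(2 7)(3 6 4)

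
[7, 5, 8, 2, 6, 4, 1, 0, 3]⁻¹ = [7, 6, 3, 8, 5, 1, 4, 0, 2]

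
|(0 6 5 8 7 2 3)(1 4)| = 14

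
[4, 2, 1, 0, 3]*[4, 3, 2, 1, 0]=[0, 2, 3, 4, 1]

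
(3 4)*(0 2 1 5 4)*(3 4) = (0 2 1 5 3)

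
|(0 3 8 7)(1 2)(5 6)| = 4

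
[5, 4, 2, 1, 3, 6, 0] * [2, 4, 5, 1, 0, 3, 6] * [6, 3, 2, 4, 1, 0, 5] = [4, 6, 0, 1, 3, 5, 2]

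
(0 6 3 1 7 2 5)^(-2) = (0 2 1 6 5 7 3)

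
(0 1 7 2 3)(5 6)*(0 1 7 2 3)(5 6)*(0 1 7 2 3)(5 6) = (0 2 1 3 7)(5 6)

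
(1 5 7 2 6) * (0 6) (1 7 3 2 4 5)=(0 6 7 4 5 3 2) 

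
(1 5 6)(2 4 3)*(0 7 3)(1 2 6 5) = (0 7 3 6 2 4)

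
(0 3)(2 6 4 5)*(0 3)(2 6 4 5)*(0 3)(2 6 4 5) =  (0 3)(2 5 4 6)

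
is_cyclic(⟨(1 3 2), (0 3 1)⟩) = no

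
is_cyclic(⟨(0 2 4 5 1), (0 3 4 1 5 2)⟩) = no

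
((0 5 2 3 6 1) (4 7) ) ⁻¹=(0 1 6 3 2 5) (4 7) 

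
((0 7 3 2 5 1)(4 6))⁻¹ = (0 1 5 2 3 7)(4 6)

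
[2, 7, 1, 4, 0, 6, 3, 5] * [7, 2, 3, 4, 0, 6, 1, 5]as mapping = [0→3, 1→5, 2→2, 3→0, 4→7, 5→1, 6→4, 7→6]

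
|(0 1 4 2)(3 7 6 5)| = 4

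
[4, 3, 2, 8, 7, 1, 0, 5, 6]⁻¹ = [6, 5, 2, 1, 0, 7, 8, 4, 3]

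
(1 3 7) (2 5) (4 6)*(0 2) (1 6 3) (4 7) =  (0 2 5) (3 4) (6 7) 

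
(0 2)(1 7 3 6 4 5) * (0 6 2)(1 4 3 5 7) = (2 6 3)(4 7 5)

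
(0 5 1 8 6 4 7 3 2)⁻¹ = (0 2 3 7 4 6 8 1 5)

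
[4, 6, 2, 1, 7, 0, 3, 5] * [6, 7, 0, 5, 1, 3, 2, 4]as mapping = [0→1, 1→2, 2→0, 3→7, 4→4, 5→6, 6→5, 7→3]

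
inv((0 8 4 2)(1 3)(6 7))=(0 2 4 8)(1 3)(6 7)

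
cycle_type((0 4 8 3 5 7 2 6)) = 8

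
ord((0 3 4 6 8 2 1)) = 7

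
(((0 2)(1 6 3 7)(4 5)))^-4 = ()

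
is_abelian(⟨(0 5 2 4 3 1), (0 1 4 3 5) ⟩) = no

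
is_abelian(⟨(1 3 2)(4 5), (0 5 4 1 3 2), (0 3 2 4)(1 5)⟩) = no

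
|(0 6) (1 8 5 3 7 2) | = 6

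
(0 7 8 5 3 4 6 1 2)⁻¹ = (0 2 1 6 4 3 5 8 7)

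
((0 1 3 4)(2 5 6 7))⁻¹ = (0 4 3 1)(2 7 6 5)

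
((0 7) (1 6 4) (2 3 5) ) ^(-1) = (0 7) (1 4 6) (2 5 3) 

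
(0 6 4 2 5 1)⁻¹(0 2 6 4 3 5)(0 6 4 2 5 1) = (1 6 5 4 2 3)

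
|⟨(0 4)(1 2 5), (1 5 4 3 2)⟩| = 720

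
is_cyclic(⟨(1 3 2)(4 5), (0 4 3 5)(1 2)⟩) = no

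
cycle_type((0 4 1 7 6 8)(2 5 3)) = 3.6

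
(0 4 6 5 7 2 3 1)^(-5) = (0 5 3 4 7 1 6 2)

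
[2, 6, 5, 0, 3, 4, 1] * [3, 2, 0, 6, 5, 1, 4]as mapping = [0→0, 1→4, 2→1, 3→3, 4→6, 5→5, 6→2]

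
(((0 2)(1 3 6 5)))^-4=()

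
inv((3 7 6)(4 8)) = (3 6 7)(4 8)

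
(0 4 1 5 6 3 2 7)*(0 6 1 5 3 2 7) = (0 4 5 1 3 7 6 2)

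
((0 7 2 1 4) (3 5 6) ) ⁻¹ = (0 4 1 2 7) (3 6 5) 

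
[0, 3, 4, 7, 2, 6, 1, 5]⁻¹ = [0, 6, 4, 1, 2, 7, 5, 3]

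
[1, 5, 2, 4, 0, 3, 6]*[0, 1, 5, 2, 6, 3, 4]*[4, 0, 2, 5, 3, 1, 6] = [0, 5, 1, 6, 4, 2, 3] 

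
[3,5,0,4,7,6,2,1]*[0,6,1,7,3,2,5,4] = [7,2,0,3,4,5,1,6]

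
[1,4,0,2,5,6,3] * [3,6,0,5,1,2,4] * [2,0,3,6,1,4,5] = [5,0,6,2,3,1,4]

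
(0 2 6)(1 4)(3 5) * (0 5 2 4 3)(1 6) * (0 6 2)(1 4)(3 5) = (0 1 5 6 3)(2 4)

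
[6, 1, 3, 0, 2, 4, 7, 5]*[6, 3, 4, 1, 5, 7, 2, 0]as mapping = [0→2, 1→3, 2→1, 3→6, 4→4, 5→5, 6→0, 7→7]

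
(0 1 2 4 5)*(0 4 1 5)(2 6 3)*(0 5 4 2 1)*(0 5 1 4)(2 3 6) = (1 2 5 3 4)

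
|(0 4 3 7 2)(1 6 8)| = 15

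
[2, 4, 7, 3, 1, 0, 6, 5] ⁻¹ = [5, 4, 0, 3, 1, 7, 6, 2] 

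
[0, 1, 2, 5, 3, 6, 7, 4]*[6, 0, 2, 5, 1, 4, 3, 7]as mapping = [0→6, 1→0, 2→2, 3→4, 4→5, 5→3, 6→7, 7→1]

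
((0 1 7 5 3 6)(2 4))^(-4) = (0 7 3)(1 5 6)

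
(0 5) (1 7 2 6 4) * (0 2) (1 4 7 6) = (0 5 2 1 6 7) 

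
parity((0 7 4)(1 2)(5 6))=even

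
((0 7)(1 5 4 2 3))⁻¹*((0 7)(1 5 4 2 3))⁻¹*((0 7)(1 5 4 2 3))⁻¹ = (0 7)(1 4 3 5 2)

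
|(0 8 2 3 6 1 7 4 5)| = 9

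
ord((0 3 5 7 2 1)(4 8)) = 6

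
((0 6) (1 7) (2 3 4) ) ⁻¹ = (0 6) (1 7) (2 4 3) 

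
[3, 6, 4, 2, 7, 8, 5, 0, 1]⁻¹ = [7, 8, 3, 0, 2, 6, 1, 4, 5]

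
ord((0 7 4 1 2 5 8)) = 7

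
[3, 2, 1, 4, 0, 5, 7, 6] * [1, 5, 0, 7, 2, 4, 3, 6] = [7, 0, 5, 2, 1, 4, 6, 3]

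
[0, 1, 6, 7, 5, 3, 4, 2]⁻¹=[0, 1, 7, 5, 6, 4, 2, 3]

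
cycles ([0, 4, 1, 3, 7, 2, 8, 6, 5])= (1 4 7 6 8 5 2)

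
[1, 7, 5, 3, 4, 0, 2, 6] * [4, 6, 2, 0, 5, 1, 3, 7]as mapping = [0→6, 1→7, 2→1, 3→0, 4→5, 5→4, 6→2, 7→3]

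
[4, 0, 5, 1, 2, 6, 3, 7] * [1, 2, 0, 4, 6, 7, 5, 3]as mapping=[0→6, 1→1, 2→7, 3→2, 4→0, 5→5, 6→4, 7→3]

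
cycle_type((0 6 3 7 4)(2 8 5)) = 3.5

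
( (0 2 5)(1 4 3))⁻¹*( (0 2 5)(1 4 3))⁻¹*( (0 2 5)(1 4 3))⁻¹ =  ()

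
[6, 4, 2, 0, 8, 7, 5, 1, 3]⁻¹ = [3, 7, 2, 8, 1, 6, 0, 5, 4]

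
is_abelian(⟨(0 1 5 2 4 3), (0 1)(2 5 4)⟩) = no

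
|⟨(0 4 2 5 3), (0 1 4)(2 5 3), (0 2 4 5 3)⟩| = 360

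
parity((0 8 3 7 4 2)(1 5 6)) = odd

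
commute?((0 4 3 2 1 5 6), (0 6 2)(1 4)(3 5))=no:(0 4 3 2 1 5 6)*(0 6 2)(1 4)(3 5)=(0 1 3)(2 4 5), (0 6 2)(1 4)(3 5)*(0 4 3 2 1 5 6)=(1 3 6)(2 4 5)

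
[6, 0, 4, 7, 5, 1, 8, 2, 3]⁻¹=[1, 5, 7, 8, 2, 4, 0, 3, 6]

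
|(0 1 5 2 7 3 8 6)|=8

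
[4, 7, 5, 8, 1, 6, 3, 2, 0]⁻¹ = [8, 4, 7, 6, 0, 2, 5, 1, 3]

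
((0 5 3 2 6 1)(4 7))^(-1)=(0 1 6 2 3 5)(4 7)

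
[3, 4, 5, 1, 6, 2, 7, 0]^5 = [7, 3, 5, 0, 1, 2, 4, 6]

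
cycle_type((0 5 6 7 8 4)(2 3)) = 2.6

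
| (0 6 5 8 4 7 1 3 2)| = 9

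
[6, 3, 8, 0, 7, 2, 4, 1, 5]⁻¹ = [3, 7, 5, 1, 6, 8, 0, 4, 2]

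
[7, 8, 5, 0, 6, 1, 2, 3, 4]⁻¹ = [3, 5, 6, 7, 8, 2, 4, 0, 1]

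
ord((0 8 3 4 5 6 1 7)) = 8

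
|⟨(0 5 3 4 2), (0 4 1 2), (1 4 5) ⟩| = 720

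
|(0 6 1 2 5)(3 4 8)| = 15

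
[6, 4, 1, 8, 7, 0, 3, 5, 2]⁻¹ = [5, 2, 8, 6, 1, 7, 0, 4, 3]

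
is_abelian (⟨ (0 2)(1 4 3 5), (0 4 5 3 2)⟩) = no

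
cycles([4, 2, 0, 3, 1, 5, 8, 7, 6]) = (0 4 1 2)(6 8)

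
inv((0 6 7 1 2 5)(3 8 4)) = (0 5 2 1 7 6)(3 4 8)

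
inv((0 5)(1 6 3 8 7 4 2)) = (0 5)(1 2 4 7 8 3 6)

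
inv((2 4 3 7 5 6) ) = (2 6 5 7 3 4) 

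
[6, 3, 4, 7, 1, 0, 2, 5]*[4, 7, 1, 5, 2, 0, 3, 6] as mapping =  [0→3, 1→5, 2→2, 3→6, 4→7, 5→4, 6→1, 7→0] 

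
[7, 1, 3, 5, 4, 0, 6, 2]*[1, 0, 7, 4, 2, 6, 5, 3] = [3, 0, 4, 6, 2, 1, 5, 7]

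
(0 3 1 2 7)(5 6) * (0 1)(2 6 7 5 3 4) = (0 4 2 5 7 1 6 3)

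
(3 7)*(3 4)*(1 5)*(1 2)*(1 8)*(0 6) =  (0 6)(1 5 2 8)(3 7 4)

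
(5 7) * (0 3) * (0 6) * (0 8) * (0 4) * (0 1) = (0 3 6 8 4 1)(5 7)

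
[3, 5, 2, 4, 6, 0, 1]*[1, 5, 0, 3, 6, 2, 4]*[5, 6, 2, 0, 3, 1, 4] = [0, 2, 5, 4, 3, 6, 1]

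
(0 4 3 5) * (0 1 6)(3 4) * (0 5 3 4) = (0 4)(1 6 5)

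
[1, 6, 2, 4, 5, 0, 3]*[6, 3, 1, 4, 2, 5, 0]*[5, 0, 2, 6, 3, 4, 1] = [6, 5, 0, 2, 4, 1, 3]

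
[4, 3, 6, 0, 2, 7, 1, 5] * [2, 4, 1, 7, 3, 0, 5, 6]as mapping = [0→3, 1→7, 2→5, 3→2, 4→1, 5→6, 6→4, 7→0]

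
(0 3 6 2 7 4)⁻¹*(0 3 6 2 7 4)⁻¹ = (0 7 6)(2 3 4)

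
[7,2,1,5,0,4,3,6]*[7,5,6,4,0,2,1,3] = [3,6,5,2,7,0,4,1]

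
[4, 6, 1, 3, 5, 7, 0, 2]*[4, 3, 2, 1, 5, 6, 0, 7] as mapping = [0→5, 1→0, 2→3, 3→1, 4→6, 5→7, 6→4, 7→2] 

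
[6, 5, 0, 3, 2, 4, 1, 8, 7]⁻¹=[2, 6, 4, 3, 5, 1, 0, 8, 7]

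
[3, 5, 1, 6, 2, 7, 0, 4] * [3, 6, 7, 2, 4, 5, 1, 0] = [2, 5, 6, 1, 7, 0, 3, 4]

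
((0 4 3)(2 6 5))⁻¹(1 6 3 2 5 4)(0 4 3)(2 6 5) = (0 6 2 3 1 5)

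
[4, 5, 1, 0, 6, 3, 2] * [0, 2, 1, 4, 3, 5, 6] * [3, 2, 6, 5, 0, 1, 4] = [5, 1, 6, 3, 4, 0, 2] 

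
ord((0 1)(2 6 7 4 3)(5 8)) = 10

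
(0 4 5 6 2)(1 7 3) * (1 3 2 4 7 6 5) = (0 7 2)(1 6 4)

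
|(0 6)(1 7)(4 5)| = 2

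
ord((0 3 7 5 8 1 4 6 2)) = 9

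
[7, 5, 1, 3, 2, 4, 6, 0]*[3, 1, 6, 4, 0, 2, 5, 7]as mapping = [0→7, 1→2, 2→1, 3→4, 4→6, 5→0, 6→5, 7→3]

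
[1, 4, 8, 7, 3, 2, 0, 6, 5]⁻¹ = [6, 0, 5, 4, 1, 8, 7, 3, 2]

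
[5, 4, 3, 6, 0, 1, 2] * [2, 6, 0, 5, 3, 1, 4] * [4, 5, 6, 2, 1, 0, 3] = [5, 2, 0, 1, 6, 3, 4]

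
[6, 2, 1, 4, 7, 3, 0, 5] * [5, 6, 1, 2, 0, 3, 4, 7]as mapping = [0→4, 1→1, 2→6, 3→0, 4→7, 5→2, 6→5, 7→3]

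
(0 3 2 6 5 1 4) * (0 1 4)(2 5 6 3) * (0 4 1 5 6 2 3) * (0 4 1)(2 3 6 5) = (0 6 3 5)(2 4)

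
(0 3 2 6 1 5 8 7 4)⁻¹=(0 4 7 8 5 1 6 2 3)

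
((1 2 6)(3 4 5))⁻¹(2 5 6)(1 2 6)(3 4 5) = (1 6 3)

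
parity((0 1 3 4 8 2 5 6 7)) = even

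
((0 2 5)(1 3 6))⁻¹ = (0 5 2)(1 6 3)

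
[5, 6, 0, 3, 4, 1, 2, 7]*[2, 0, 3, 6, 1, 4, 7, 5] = [4, 7, 2, 6, 1, 0, 3, 5]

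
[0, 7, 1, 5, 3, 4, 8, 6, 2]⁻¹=[0, 2, 8, 4, 5, 3, 7, 1, 6]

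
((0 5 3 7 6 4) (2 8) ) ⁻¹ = (0 4 6 7 3 5) (2 8) 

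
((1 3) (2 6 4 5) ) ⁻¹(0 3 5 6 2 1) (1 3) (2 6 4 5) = (0 1 2 4 6 3) 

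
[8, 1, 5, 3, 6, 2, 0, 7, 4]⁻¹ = [6, 1, 5, 3, 8, 2, 4, 7, 0]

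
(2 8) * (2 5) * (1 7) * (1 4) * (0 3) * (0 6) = (0 3 6)(1 7 4)(2 8 5)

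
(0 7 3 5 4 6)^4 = (0 4 3)(5 7 6)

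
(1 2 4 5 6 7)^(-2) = (1 6 4)(2 7 5)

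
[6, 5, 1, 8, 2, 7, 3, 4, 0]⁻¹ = [8, 2, 4, 6, 7, 1, 0, 5, 3]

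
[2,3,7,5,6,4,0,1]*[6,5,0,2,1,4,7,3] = [0,2,3,4,7,1,6,5]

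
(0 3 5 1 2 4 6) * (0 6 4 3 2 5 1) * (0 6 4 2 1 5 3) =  (0 1 3 5 6 4 2)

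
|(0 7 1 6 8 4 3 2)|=8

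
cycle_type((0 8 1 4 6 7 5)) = 7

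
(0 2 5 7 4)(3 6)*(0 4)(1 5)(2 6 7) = (0 6 3 7)(1 5 2)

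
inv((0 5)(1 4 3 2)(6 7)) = (0 5)(1 2 3 4)(6 7)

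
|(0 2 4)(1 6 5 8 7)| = 15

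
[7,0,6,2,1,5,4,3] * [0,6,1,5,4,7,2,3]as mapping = [0→3,1→0,2→2,3→1,4→6,5→7,6→4,7→5]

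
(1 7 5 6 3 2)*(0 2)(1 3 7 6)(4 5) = (0 2 3)(1 6 7 4 5)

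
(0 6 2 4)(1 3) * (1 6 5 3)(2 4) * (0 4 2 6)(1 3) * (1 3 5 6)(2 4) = (0 6 4 2 1 5 3)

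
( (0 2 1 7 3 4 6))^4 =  (0 3 2 4 1 6 7)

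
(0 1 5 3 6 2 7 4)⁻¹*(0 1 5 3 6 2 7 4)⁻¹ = (0 7 6 5)(1 4 2 3)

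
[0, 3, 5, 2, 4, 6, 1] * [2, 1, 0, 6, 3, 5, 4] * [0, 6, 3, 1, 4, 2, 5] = [3, 5, 2, 0, 1, 4, 6]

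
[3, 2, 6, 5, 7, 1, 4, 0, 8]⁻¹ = [7, 5, 1, 0, 6, 3, 2, 4, 8]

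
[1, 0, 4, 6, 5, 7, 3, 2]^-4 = [0, 1, 2, 3, 4, 5, 6, 7]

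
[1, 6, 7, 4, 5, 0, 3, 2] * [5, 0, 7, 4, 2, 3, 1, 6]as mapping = [0→0, 1→1, 2→6, 3→2, 4→3, 5→5, 6→4, 7→7]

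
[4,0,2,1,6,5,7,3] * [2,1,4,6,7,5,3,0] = [7,2,4,1,3,5,0,6]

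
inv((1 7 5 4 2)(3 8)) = (1 2 4 5 7)(3 8)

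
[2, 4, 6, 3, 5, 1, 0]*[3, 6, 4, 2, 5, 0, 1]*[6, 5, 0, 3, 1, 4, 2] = [1, 4, 5, 0, 6, 2, 3]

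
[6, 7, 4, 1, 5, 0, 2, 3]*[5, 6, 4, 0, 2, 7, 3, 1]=[3, 1, 2, 6, 7, 5, 4, 0]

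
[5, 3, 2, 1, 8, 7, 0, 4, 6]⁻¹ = [6, 3, 2, 1, 7, 0, 8, 5, 4]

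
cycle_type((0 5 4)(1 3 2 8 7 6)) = 3.6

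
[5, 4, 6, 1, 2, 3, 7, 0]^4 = [4, 7, 5, 6, 0, 2, 3, 1]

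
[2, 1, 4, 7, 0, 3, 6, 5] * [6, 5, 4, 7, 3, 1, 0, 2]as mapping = [0→4, 1→5, 2→3, 3→2, 4→6, 5→7, 6→0, 7→1]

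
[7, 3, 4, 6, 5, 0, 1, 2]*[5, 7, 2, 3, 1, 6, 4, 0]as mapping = [0→0, 1→3, 2→1, 3→4, 4→6, 5→5, 6→7, 7→2]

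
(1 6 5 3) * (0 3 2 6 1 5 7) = (0 3 5 2 6 7)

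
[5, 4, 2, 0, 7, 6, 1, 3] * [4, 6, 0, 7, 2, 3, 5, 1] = [3, 2, 0, 4, 1, 5, 6, 7]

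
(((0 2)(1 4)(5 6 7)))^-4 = (5 7 6)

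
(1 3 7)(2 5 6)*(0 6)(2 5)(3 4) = (0 6 5)(1 4 3 7)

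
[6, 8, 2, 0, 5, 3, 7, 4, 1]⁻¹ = [3, 8, 2, 5, 7, 4, 0, 6, 1]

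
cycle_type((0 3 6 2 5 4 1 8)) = 8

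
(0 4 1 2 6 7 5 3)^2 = (0 1 6 5)(2 7 3 4)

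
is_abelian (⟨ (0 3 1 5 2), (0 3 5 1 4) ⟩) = no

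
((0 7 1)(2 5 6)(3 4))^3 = (3 4)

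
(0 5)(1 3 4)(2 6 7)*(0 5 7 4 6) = (0 7 2)(1 3 6 4)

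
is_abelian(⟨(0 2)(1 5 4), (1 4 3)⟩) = no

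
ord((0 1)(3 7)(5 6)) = 2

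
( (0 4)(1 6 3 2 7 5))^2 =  (1 3 7)(2 5 6)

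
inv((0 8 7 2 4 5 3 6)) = (0 6 3 5 4 2 7 8)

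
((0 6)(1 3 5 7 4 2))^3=(0 6)(1 7)(2 5)(3 4)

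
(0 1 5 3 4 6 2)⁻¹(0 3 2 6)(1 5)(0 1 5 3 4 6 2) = (0 2 1 4)(3 5)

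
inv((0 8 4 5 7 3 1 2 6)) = (0 6 2 1 3 7 5 4 8)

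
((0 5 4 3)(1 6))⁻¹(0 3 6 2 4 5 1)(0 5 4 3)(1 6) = (0 1 2 3 4 6 5)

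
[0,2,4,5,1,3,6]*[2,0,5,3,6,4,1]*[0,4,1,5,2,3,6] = [1,3,6,2,0,5,4]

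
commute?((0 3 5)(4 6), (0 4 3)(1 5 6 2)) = no:(0 3 5)(4 6)*(0 4 3)(1 5 6 2) = (1 5 4 2)(3 6), (0 4 3)(1 5 6 2)*(0 3 5)(4 6) = (0 6 2 1)(4 5)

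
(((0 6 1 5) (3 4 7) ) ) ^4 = (3 4 7) 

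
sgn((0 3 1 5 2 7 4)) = 1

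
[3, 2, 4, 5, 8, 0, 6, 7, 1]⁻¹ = [5, 8, 1, 0, 2, 3, 6, 7, 4]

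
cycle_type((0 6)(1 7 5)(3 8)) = 2^2.3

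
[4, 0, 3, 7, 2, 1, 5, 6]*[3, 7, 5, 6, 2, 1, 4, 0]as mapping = [0→2, 1→3, 2→6, 3→0, 4→5, 5→7, 6→1, 7→4]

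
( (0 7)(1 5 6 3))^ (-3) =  (0 7)(1 5 6 3)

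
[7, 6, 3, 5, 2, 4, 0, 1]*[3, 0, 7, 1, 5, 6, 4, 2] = [2, 4, 1, 6, 7, 5, 3, 0]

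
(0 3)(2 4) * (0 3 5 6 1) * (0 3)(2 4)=(0 5 6 1 3)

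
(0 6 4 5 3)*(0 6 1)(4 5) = (0 1)(3 6 5)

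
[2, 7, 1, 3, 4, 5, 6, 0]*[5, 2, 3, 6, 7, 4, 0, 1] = [3, 1, 2, 6, 7, 4, 0, 5]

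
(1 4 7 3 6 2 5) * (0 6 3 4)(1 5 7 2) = (0 6 1)(2 7 4)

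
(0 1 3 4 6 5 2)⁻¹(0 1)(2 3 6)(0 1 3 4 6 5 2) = (0 4 5)(1 3)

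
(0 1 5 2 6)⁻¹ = (0 6 2 5 1)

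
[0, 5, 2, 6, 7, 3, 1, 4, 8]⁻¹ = [0, 6, 2, 5, 7, 1, 3, 4, 8]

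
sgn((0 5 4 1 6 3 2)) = 1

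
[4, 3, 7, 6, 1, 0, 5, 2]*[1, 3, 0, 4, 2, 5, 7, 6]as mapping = [0→2, 1→4, 2→6, 3→7, 4→3, 5→1, 6→5, 7→0]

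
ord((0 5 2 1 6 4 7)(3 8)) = 14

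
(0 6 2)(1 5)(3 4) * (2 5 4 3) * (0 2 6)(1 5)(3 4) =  (1 3 4 6)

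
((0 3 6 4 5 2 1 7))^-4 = (0 5)(1 6)(2 3)(4 7)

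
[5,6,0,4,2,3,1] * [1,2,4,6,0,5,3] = [5,3,1,0,4,6,2]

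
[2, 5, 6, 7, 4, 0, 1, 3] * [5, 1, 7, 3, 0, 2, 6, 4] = [7, 2, 6, 4, 0, 5, 1, 3]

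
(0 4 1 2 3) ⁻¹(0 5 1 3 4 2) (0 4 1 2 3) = (0 1 3 4 5 2) 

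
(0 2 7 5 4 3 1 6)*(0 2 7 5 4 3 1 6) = (0 7 4 1)(2 5 3 6)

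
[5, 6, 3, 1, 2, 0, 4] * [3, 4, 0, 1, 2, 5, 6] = [5, 6, 1, 4, 0, 3, 2]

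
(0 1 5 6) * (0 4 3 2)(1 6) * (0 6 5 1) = (0 5)(2 6 4 3)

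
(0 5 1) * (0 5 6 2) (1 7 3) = (0 6 2) (1 5 7 3) 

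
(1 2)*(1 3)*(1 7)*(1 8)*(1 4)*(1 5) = (1 2 3 7 8 4 5)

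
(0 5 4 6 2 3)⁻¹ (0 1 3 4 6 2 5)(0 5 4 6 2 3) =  (0 6 2 3 4 5 1)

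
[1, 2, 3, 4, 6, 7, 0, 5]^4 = [4, 6, 0, 1, 2, 5, 3, 7]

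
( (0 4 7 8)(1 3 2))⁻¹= (0 8 7 4)(1 2 3)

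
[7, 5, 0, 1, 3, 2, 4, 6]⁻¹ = [2, 3, 5, 4, 6, 1, 7, 0]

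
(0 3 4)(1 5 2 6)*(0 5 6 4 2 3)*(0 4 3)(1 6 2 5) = (0 4 1 2 3 5)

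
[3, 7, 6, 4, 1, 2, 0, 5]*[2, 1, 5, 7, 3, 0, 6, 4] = [7, 4, 6, 3, 1, 5, 2, 0]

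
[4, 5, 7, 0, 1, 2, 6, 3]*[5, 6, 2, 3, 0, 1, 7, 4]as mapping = [0→0, 1→1, 2→4, 3→5, 4→6, 5→2, 6→7, 7→3]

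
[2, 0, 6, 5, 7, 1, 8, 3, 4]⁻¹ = [1, 5, 0, 7, 8, 3, 2, 4, 6]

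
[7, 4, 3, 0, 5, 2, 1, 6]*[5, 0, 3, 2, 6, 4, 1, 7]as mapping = [0→7, 1→6, 2→2, 3→5, 4→4, 5→3, 6→0, 7→1]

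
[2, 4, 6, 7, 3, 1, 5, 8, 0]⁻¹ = [8, 5, 0, 4, 1, 6, 2, 3, 7]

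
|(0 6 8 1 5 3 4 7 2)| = 9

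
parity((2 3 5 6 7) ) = even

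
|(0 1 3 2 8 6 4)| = 7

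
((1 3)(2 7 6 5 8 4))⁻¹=(1 3)(2 4 8 5 6 7)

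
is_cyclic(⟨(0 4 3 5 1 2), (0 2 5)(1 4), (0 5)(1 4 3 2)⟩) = no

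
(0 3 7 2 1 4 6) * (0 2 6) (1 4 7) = (0 3 1 7 6 2 4) 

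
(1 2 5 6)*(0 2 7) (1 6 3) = (0 2 5 3 1 7) 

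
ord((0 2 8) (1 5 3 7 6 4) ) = 6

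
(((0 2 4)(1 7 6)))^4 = (0 2 4)(1 7 6)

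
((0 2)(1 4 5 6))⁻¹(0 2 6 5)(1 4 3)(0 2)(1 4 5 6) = (0 1 6 2)(3 4 5)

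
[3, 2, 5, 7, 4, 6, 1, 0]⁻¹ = [7, 6, 1, 0, 4, 2, 5, 3]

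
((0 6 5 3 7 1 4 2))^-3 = (0 1 5 2 7 6 4 3)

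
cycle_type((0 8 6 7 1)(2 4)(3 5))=2^2.5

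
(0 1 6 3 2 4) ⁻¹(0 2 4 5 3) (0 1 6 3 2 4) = (0 5 2 1 4) 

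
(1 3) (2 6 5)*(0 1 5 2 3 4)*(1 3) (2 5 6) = (0 3 6 5 1 4) 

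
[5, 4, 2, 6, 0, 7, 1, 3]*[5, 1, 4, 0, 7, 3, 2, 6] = [3, 7, 4, 2, 5, 6, 1, 0]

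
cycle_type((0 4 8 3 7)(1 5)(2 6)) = 2^2.5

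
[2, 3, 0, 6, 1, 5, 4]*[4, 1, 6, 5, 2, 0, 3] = [6, 5, 4, 3, 1, 0, 2]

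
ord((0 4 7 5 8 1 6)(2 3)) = 14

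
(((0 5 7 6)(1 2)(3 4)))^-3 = (0 5 7 6)(1 2)(3 4)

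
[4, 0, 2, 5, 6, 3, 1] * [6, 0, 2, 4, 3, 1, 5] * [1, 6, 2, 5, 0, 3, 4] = [5, 4, 2, 6, 3, 0, 1]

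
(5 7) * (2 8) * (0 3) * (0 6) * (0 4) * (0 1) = (0 3 6 4 1)(2 8)(5 7)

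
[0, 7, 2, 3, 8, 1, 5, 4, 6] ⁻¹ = [0, 5, 2, 3, 7, 6, 8, 1, 4] 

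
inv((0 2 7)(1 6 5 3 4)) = (0 7 2)(1 4 3 5 6)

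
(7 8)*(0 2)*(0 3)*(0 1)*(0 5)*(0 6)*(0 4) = (0 2 3 1 5 6 4)(7 8)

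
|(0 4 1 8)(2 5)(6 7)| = 4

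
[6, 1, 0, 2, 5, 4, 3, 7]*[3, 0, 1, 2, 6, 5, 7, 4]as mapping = [0→7, 1→0, 2→3, 3→1, 4→5, 5→6, 6→2, 7→4]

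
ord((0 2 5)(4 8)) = 6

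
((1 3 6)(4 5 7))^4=(1 3 6)(4 5 7)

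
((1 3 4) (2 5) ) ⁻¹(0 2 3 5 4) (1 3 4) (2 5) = (0 5 4 2 1) 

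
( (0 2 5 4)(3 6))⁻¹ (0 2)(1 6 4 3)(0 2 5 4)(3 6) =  (0 6 1 3)(2 5)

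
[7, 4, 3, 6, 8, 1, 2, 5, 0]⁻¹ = [8, 5, 6, 2, 1, 7, 3, 0, 4]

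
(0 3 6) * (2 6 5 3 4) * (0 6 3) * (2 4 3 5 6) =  (0 3 6 2 5)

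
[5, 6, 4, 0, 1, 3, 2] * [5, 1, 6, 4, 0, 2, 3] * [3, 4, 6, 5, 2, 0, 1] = [6, 5, 3, 0, 4, 2, 1]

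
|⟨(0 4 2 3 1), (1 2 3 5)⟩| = 720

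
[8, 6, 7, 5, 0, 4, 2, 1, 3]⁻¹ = [4, 7, 6, 8, 5, 3, 1, 2, 0]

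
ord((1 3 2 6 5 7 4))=7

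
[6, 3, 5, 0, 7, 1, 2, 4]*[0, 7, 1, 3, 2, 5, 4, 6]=[4, 3, 5, 0, 6, 7, 1, 2]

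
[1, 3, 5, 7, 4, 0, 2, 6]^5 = [2, 5, 7, 0, 4, 6, 3, 1]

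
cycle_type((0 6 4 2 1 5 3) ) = 7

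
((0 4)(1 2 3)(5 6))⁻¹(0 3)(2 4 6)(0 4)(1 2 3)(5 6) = (0 5 3)(1 4)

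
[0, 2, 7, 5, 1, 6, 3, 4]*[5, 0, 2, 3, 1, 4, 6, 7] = [5, 2, 7, 4, 0, 6, 3, 1]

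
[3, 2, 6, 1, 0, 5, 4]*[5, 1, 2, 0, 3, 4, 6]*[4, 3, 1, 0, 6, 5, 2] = [4, 1, 2, 3, 5, 6, 0]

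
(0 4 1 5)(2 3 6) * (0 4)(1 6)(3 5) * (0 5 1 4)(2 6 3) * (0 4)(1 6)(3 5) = (0 3)(1 2 6)(4 5)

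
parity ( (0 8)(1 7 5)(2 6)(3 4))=odd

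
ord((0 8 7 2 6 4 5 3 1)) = 9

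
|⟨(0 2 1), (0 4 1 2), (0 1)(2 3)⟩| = 120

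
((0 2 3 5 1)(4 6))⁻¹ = (0 1 5 3 2)(4 6)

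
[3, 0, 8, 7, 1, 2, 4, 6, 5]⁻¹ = [1, 4, 5, 0, 6, 8, 7, 3, 2]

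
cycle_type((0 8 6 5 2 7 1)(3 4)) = 2.7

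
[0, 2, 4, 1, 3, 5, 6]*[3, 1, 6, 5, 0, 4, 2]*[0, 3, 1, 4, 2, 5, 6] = [4, 6, 0, 3, 5, 2, 1]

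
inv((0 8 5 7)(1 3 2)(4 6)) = (0 7 5 8)(1 2 3)(4 6)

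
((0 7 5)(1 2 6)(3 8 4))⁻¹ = (0 5 7)(1 6 2)(3 4 8)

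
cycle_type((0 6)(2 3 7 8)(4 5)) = 2^2.4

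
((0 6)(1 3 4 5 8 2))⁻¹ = (0 6)(1 2 8 5 4 3)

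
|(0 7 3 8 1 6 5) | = 7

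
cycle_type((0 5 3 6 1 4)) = 6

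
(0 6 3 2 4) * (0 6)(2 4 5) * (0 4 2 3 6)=(0 4)(2 5 3)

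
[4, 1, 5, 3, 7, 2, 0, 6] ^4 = [0, 1, 2, 3, 4, 5, 6, 7] 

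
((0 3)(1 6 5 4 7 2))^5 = (0 3)(1 2 7 4 5 6)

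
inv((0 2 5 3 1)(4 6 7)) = (0 1 3 5 2)(4 7 6)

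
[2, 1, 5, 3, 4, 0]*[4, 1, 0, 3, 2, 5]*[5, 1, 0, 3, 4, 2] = [5, 1, 2, 3, 0, 4]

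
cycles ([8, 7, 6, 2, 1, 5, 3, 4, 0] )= (0 8)(1 7 4)(2 6 3)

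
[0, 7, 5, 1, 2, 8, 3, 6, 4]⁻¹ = [0, 3, 4, 6, 8, 2, 7, 1, 5]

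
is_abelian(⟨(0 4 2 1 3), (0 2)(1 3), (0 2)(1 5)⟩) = no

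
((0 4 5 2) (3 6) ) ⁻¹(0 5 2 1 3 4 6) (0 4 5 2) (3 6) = (0 1 6 5 3 4 2) 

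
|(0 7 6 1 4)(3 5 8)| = 15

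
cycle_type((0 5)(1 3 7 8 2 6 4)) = 2.7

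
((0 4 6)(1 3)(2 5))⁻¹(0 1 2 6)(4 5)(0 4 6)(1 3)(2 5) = (0 4 3 5)(2 6)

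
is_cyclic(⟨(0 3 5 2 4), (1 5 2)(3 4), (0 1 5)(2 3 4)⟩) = no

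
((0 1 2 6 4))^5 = ()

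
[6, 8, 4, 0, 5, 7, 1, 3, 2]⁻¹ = [3, 6, 8, 7, 2, 4, 0, 5, 1]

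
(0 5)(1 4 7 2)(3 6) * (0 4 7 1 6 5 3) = (0 3 5 4 1 7 2 6)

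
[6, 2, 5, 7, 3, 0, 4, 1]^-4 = [7, 6, 4, 5, 2, 3, 1, 0]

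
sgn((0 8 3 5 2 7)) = -1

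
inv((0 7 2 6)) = (0 6 2 7)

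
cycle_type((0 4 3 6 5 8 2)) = 7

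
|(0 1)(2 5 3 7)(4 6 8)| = 12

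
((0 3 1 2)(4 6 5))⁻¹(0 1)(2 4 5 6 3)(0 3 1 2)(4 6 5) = (0 6 4 5 1)(2 3)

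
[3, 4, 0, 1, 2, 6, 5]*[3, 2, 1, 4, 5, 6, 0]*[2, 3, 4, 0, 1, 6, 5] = [1, 6, 0, 4, 3, 2, 5] 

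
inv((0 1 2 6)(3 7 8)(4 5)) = (0 6 2 1)(3 8 7)(4 5)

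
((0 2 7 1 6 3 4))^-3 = (0 6 2 3 7 4 1)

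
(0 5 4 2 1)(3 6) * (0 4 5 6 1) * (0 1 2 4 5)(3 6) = (0 3 2 1 5)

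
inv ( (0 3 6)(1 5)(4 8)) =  (0 6 3)(1 5)(4 8)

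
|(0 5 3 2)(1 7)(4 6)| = 4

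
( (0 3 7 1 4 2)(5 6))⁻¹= (0 2 4 1 7 3)(5 6)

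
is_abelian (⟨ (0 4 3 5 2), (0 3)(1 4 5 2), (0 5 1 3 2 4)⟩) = no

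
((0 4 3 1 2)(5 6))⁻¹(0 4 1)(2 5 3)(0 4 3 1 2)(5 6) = (0 6 1)(2 4 3)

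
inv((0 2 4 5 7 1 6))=(0 6 1 7 5 4 2)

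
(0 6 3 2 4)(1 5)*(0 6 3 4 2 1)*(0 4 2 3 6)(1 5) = (0 6 2 3 5 4)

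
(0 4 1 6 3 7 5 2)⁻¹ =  (0 2 5 7 3 6 1 4)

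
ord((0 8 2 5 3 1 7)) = 7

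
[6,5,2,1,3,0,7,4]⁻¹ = [5,3,2,4,7,1,0,6]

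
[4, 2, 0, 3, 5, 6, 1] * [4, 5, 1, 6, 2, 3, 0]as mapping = [0→2, 1→1, 2→4, 3→6, 4→3, 5→0, 6→5]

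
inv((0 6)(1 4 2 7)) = (0 6)(1 7 2 4)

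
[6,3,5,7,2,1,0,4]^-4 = [0,7,1,4,5,3,6,2]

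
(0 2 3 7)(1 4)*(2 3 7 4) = (0 3 4 1 2 7)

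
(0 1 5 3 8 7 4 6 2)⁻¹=(0 2 6 4 7 8 3 5 1)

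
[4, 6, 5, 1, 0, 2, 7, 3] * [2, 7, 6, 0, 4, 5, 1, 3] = [4, 1, 5, 7, 2, 6, 3, 0]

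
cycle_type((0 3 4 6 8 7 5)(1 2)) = 2.7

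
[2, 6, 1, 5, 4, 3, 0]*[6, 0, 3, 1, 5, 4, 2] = [3, 2, 0, 4, 5, 1, 6]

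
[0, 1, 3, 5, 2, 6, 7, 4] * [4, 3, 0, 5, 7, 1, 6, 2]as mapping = [0→4, 1→3, 2→5, 3→1, 4→0, 5→6, 6→2, 7→7]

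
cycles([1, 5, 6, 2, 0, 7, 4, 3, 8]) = (0 1 5 7 3 2 6 4)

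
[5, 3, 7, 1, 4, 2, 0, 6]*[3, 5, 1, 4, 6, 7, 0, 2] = [7, 4, 2, 5, 6, 1, 3, 0]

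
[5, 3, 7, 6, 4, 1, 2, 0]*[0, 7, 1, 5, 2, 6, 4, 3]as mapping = [0→6, 1→5, 2→3, 3→4, 4→2, 5→7, 6→1, 7→0]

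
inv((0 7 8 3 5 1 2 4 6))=(0 6 4 2 1 5 3 8 7)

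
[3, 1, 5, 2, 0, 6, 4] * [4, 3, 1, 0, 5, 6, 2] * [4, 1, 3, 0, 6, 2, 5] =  [4, 0, 5, 1, 6, 3, 2]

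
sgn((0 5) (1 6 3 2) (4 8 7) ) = 1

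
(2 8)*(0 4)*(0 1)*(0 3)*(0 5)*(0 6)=(0 4 1 3 5 6)(2 8)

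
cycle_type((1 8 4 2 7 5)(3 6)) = 2.6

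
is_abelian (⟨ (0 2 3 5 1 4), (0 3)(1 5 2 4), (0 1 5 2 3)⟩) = no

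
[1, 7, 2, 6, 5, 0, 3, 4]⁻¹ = [5, 0, 2, 6, 7, 4, 3, 1]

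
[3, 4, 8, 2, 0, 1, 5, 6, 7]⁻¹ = [4, 5, 3, 0, 1, 6, 7, 8, 2]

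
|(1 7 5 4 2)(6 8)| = 10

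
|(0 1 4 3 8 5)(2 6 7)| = 6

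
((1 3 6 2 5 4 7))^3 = (1 2 7 6 4 3 5)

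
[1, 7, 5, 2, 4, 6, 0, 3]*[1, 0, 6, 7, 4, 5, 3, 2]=[0, 2, 5, 6, 4, 3, 1, 7]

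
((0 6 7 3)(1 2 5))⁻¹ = (0 3 7 6)(1 5 2)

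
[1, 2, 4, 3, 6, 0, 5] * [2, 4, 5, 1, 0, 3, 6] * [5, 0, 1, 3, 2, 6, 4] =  [2, 6, 5, 0, 4, 1, 3]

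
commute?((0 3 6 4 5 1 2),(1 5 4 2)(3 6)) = no:(0 3 6 4 5 1 2) * (1 5 4 2)(3 6) = (0 6 2),(1 5 4 2)(3 6) * (0 3 6 4 5 1 2) = (0 3 4)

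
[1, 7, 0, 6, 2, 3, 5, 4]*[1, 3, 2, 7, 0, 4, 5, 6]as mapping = [0→3, 1→6, 2→1, 3→5, 4→2, 5→7, 6→4, 7→0]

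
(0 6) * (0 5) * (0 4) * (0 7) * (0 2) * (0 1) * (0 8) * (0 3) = (0 6 5 4 7 2 1 8 3)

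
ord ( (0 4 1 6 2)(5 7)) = 10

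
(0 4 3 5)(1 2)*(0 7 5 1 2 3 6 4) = (1 3)(4 6)(5 7)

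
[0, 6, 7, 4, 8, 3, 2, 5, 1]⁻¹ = [0, 8, 6, 5, 3, 7, 1, 2, 4]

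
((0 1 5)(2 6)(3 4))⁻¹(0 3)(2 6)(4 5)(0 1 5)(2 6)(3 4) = (0 3)(1 4)(2 6)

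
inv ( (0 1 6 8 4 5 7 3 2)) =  (0 2 3 7 5 4 8 6 1)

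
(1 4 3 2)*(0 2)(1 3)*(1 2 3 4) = (0 3)(2 4)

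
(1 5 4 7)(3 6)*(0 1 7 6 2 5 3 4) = (0 1 3 2 5)(4 6)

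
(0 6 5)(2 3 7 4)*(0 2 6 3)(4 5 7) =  (0 3 4 6 7 5 2)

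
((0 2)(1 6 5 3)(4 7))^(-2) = (1 5)(3 6)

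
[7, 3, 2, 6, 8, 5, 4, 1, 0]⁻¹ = [8, 7, 2, 1, 6, 5, 3, 0, 4]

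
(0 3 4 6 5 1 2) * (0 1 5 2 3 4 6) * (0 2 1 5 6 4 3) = (0 3 4 2 5 6 1) 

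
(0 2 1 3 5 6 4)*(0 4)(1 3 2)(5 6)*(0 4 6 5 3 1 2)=(0 2 1)(3 5)(4 6)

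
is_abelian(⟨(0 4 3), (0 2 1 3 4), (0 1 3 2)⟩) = no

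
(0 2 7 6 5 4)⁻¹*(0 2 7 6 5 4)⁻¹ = (0 5 7)(2 4 6)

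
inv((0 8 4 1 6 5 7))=(0 7 5 6 1 4 8)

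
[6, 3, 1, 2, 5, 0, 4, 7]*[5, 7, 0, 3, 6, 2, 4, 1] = [4, 3, 7, 0, 2, 5, 6, 1] 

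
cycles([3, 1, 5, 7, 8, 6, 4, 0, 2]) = (0 3 7)(2 5 6 4 8)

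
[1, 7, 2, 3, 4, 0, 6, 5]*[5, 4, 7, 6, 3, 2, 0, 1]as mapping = [0→4, 1→1, 2→7, 3→6, 4→3, 5→5, 6→0, 7→2]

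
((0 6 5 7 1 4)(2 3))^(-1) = (0 4 1 7 5 6)(2 3)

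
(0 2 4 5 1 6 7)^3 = (0 5 7 4 6 2 1)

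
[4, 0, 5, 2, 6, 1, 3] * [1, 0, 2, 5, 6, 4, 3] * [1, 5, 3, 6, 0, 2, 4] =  [4, 5, 0, 3, 6, 1, 2]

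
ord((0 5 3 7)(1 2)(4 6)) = 4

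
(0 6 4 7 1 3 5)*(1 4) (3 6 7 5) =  (0 7 4 5) (1 6) 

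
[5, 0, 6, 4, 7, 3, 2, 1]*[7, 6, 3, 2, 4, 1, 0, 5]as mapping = [0→1, 1→7, 2→0, 3→4, 4→5, 5→2, 6→3, 7→6]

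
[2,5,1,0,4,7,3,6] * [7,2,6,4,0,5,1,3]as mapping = [0→6,1→5,2→2,3→7,4→0,5→3,6→4,7→1]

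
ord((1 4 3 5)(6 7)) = 4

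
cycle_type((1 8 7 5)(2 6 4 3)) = 4^2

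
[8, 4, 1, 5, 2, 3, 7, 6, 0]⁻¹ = [8, 2, 4, 5, 1, 3, 7, 6, 0]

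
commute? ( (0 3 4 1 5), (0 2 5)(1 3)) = no: (0 3 4 1 5)*(0 2 5)(1 3) = (0 1)(2 5)(3 4), (0 2 5)(1 3)*(0 3 4 1 5) = (0 2)(1 4)(3 5)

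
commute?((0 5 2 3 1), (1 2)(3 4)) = no:(0 5 2 3 1) * (1 2)(3 4) = (0 5 1)(2 4 3), (1 2)(3 4) * (0 5 2 3 1) = (0 5 2)(1 3 4)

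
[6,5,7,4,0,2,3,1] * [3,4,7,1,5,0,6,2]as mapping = [0→6,1→0,2→2,3→5,4→3,5→7,6→1,7→4]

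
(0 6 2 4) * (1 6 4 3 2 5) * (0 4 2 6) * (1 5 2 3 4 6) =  (0 3 1)(2 4 6)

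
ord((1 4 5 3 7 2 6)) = 7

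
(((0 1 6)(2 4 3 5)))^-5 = (0 1 6)(2 5 3 4)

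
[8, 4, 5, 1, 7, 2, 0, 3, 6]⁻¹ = [6, 3, 5, 7, 1, 2, 8, 4, 0]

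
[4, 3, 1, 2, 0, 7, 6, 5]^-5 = [4, 3, 1, 2, 0, 7, 6, 5]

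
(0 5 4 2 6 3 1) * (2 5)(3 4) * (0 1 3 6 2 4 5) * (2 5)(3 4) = (0 3 4)(2 5 6)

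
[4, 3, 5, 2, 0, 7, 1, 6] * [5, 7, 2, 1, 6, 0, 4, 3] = [6, 1, 0, 2, 5, 3, 7, 4] 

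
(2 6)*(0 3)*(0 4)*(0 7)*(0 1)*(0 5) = (0 3 4 7 1 5)(2 6)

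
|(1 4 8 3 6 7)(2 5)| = 6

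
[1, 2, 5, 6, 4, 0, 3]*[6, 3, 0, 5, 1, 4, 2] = [3, 0, 4, 2, 1, 6, 5]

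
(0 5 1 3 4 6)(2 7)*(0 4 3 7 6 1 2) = (0 5 2 6 4 1 7)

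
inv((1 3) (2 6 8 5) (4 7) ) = (1 3) (2 5 8 6) (4 7) 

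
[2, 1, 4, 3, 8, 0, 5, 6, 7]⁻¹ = [5, 1, 0, 3, 2, 6, 7, 8, 4]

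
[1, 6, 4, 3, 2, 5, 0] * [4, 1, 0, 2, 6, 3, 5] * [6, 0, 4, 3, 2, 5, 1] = [0, 5, 1, 4, 6, 3, 2]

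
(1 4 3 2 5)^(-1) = (1 5 2 3 4)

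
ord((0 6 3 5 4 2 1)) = 7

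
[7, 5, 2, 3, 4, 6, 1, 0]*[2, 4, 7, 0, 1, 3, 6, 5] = [5, 3, 7, 0, 1, 6, 4, 2]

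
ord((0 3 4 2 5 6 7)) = 7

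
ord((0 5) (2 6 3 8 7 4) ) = 6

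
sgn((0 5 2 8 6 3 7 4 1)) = 1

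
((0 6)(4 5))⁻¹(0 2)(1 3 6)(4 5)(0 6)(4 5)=(0 1 3)(2 6)(4 5)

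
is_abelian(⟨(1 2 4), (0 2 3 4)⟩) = no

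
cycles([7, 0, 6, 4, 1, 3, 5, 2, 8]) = (0 7 2 6 5 3 4 1)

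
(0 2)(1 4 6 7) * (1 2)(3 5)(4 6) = (0 1 6 7 2)(3 5)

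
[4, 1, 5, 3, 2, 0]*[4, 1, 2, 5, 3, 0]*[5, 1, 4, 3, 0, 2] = [3, 1, 5, 2, 4, 0]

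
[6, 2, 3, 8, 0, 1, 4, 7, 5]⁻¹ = [4, 5, 1, 2, 6, 8, 0, 7, 3]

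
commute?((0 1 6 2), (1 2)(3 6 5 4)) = no:(0 1 6 2) * (1 2)(3 6 5 4) = (0 2)(1 5 4 3 6), (1 2)(3 6 5 4) * (0 1 6 2) = (0 1)(2 6 5 4 3)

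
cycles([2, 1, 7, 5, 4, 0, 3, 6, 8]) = (0 2 7 6 3 5)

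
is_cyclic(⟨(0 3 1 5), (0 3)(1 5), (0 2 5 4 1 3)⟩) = no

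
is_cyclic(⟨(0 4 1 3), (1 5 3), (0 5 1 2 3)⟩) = no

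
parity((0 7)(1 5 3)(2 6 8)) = odd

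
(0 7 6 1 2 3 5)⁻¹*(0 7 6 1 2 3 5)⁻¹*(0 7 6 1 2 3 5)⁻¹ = (0 2 7 3 6 5 1)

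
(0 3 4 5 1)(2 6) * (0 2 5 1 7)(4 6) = (0 3 6 5 7)(1 2 4)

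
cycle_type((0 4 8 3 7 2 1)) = 7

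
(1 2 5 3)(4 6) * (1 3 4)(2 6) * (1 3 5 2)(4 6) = (1 4)(3 5 6)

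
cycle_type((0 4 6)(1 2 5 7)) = 3.4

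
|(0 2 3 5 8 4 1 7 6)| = 9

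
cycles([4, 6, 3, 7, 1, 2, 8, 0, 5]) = (0 4 1 6 8 5 2 3 7)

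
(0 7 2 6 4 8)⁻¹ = (0 8 4 6 2 7)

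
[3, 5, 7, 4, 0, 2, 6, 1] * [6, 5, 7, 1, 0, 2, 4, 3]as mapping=[0→1, 1→2, 2→3, 3→0, 4→6, 5→7, 6→4, 7→5]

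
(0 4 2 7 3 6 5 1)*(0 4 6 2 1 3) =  (0 6 5 3 2 7)(1 4)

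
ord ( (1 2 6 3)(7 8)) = 4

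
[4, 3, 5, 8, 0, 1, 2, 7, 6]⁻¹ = [4, 5, 6, 1, 0, 2, 8, 7, 3]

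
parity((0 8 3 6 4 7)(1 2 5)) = odd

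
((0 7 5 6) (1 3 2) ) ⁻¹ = (0 6 5 7) (1 2 3) 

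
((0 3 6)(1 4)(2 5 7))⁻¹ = (0 6 3)(1 4)(2 7 5)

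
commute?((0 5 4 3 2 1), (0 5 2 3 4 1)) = no:(0 5 4 3 2 1) * (0 5 2 3 4 1) = (0 2)(1 5), (0 5 2 3 4 1) * (0 5 4 3 2 1) = (0 4)(1 5)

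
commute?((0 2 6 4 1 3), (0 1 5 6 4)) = no:(0 2 6 4 1 3) * (0 1 5 6 4) = (0 2 4 5 6)(1 3), (0 1 5 6 4) * (0 2 6 4 1 3) = (0 3)(1 5 4 2 6)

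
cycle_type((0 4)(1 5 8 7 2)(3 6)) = 2^2.5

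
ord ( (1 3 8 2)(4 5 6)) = 12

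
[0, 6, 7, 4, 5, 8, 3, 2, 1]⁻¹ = [0, 8, 7, 6, 3, 4, 1, 2, 5]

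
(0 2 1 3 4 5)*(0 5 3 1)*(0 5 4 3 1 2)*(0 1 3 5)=(0 1 2)(3 5 4)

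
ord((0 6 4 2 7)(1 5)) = 10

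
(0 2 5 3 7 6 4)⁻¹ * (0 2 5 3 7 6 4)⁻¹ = (0 6 3 2 4 7 5)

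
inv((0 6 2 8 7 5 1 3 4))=(0 4 3 1 5 7 8 2 6)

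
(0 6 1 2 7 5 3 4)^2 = (0 1 7 3)(2 5 4 6)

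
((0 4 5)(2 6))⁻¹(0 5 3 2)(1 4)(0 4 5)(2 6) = (0 3 6 4)(1 5)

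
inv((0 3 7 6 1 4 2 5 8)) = (0 8 5 2 4 1 6 7 3)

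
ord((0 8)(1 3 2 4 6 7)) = 6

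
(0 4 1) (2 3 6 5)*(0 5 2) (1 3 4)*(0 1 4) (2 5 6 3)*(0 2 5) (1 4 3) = (0 3 1 6) (4 5) 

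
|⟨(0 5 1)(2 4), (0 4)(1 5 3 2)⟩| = 720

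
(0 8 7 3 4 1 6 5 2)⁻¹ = (0 2 5 6 1 4 3 7 8)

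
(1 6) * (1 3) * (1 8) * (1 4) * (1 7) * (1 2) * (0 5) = (0 5)(1 6 3 8 4 7 2)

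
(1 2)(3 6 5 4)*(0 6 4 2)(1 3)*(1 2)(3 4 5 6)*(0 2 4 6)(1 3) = (0 1 2 6)(3 5)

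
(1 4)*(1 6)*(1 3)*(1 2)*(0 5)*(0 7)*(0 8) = (0 5 7 8)(1 4 6 3 2)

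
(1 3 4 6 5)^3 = (1 6 3 5 4)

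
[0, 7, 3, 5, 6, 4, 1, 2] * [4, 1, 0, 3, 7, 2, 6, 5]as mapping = [0→4, 1→5, 2→3, 3→2, 4→6, 5→7, 6→1, 7→0]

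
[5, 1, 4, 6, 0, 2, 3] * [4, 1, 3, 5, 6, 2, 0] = [2, 1, 6, 0, 4, 3, 5]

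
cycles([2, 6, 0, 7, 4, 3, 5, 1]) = (0 2)(1 6 5 3 7)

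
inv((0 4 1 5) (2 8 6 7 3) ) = (0 5 1 4) (2 3 7 6 8) 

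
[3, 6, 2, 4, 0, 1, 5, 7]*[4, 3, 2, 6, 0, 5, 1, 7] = [6, 1, 2, 0, 4, 3, 5, 7]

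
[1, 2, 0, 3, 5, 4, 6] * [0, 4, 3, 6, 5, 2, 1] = [4, 3, 0, 6, 2, 5, 1]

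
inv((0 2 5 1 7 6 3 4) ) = (0 4 3 6 7 1 5 2) 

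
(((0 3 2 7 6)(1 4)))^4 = (0 6 7 2 3)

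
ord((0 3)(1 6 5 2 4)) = 10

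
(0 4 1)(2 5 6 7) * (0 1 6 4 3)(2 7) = (0 3)(2 5 4 6)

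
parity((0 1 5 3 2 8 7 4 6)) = even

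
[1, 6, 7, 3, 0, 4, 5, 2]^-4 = [1, 6, 2, 3, 0, 4, 5, 7]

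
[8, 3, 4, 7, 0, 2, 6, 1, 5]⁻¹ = [4, 7, 5, 1, 2, 8, 6, 3, 0]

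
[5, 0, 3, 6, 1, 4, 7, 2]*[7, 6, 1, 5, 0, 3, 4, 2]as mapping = [0→3, 1→7, 2→5, 3→4, 4→6, 5→0, 6→2, 7→1]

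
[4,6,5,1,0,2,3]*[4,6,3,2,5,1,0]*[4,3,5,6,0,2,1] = [2,4,3,1,0,6,5]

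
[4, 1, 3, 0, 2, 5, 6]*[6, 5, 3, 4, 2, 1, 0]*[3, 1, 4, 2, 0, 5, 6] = [4, 5, 0, 6, 2, 1, 3]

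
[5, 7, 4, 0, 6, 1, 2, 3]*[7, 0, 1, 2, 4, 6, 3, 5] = [6, 5, 4, 7, 3, 0, 1, 2]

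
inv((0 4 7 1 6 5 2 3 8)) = (0 8 3 2 5 6 1 7 4)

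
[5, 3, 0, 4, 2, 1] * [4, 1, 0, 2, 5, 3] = [3, 2, 4, 5, 0, 1]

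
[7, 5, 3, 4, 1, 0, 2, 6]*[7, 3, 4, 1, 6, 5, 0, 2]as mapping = [0→2, 1→5, 2→1, 3→6, 4→3, 5→7, 6→4, 7→0]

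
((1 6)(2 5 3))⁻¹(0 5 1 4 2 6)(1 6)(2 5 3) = (0 3 6 4 5 1)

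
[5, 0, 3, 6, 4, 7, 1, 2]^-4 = [2, 7, 1, 0, 4, 3, 5, 6]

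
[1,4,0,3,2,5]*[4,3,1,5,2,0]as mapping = [0→3,1→2,2→4,3→5,4→1,5→0]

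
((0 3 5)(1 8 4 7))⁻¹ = (0 5 3)(1 7 4 8)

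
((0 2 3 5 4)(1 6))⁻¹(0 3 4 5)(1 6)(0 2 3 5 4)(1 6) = (0 4 2 5)(1 6)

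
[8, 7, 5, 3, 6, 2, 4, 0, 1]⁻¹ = [7, 8, 5, 3, 6, 2, 4, 1, 0]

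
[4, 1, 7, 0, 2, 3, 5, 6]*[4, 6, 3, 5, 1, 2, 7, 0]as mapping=[0→1, 1→6, 2→0, 3→4, 4→3, 5→5, 6→2, 7→7]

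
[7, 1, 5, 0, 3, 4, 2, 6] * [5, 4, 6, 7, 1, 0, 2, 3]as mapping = [0→3, 1→4, 2→0, 3→5, 4→7, 5→1, 6→6, 7→2]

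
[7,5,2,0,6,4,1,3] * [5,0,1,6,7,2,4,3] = [3,2,1,5,4,7,0,6]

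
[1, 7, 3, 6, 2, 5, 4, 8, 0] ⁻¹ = [8, 0, 4, 2, 6, 5, 3, 1, 7] 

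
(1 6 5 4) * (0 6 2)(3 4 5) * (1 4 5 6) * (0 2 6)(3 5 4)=(0 1 6 5)(3 4)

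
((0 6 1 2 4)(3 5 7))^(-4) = (0 6 1 2 4)(3 7 5)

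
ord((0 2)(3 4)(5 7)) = 2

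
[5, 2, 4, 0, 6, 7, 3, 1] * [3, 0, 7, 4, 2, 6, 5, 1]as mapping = [0→6, 1→7, 2→2, 3→3, 4→5, 5→1, 6→4, 7→0]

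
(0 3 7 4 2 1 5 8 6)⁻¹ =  (0 6 8 5 1 2 4 7 3)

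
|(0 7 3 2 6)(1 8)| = 10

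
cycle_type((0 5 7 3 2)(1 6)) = 2.5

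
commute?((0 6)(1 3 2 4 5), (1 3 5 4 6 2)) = no:(0 6)(1 3 2 4 5)*(1 3 5 4 6 2) = (0 2 6)(1 5 3), (1 3 5 4 6 2)*(0 6)(1 3 2 4 5) = (0 6 4)(1 2 3)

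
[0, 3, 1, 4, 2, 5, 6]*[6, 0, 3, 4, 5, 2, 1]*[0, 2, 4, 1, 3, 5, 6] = [6, 3, 0, 5, 1, 4, 2]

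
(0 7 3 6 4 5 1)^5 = (0 5 6 7 1 4 3)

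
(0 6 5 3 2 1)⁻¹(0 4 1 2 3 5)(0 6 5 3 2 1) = (0 1 2 3 6 4)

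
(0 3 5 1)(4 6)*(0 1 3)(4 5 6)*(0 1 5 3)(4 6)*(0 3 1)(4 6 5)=(1 4 5 3 6)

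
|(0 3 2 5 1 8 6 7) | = 8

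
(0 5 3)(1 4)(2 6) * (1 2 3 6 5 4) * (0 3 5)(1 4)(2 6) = (0 1 4 6 5 2)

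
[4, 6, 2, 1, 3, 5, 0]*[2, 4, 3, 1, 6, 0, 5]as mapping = [0→6, 1→5, 2→3, 3→4, 4→1, 5→0, 6→2]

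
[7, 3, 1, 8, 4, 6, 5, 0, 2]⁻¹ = [7, 2, 8, 1, 4, 6, 5, 0, 3]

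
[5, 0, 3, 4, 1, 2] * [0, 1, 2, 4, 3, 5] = [5, 0, 4, 3, 1, 2]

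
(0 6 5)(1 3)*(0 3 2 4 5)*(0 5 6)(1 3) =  (1 2 4 6 5)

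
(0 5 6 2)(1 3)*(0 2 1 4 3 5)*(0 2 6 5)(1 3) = (0 2 6 3 4 1)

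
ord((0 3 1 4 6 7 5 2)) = 8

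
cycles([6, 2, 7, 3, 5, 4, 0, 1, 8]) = (0 6)(1 2 7)(4 5)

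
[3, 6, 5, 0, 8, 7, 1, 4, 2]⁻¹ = [3, 6, 8, 0, 7, 2, 1, 5, 4]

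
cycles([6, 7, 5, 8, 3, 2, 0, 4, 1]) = (0 6)(1 7 4 3 8)(2 5)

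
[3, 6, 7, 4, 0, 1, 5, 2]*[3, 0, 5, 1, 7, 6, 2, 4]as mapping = [0→1, 1→2, 2→4, 3→7, 4→3, 5→0, 6→6, 7→5]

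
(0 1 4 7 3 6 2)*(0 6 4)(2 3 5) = (0 1)(2 6 3 4 7 5)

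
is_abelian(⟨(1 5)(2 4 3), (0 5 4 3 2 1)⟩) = no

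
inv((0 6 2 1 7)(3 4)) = (0 7 1 2 6)(3 4)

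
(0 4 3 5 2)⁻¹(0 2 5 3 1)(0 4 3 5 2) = (0 2 5 1 4)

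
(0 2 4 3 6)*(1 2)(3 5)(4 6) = (0 1 2 6)(3 4 5)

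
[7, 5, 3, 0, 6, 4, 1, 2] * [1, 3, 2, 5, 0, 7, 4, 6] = [6, 7, 5, 1, 4, 0, 3, 2]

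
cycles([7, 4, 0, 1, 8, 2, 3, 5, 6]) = (0 7 5 2)(1 4 8 6 3)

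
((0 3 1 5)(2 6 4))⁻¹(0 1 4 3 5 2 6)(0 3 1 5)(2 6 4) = (0 6 4 3 5 2 1)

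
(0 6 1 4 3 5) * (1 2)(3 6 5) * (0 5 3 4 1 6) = (0 3 4)(2 6)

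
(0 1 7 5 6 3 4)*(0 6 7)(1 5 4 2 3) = (0 5 7 4 6 1)(2 3)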